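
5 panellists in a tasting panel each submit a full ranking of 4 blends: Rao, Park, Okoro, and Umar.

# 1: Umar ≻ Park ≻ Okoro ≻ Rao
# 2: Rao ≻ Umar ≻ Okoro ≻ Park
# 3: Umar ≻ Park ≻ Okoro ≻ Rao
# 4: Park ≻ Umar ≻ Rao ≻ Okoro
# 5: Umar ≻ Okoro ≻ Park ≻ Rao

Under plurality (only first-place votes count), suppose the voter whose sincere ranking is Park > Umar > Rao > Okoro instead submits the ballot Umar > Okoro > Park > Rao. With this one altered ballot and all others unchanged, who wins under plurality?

First-place totals with the altered ballot: Rao 1, Park 0, Okoro 0, Umar 4.
The winner is unchanged: still Umar.

Umar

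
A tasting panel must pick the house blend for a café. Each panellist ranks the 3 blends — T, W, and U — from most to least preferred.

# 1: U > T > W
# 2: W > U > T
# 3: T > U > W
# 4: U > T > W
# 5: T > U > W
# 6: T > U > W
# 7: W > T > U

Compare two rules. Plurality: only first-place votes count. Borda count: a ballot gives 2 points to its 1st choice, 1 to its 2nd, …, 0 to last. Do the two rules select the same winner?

Plurality first-place counts: T 3, W 2, U 2 → T.
Borda totals: T 9, W 4, U 8 → T.
The two rules agree on T.

Yes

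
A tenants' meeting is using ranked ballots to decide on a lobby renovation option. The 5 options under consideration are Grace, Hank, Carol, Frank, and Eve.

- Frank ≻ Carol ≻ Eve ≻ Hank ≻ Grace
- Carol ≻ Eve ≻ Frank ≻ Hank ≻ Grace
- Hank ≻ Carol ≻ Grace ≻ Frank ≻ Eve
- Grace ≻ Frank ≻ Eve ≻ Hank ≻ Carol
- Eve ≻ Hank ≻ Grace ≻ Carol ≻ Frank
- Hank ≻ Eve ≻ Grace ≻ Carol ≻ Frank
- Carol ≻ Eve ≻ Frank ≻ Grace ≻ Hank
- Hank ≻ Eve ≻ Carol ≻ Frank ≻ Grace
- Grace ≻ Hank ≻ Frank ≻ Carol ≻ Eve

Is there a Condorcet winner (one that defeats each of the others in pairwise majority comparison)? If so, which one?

Head-to-head results (9 voters total):
Grace vs Hank: Hank wins 6–3.
Grace vs Carol: Carol wins 5–4.
Grace vs Frank: Grace wins 5–4.
Grace vs Eve: Eve wins 6–3.
Hank vs Carol: Hank wins 6–3.
Hank vs Frank: Hank wins 5–4.
Hank vs Eve: Eve wins 5–4.
Carol vs Frank: Carol wins 6–3.
Carol vs Eve: Carol wins 5–4.
Frank vs Eve: Eve wins 5–4.
No candidate beats all others: Hank beats Carol beats Eve beats Hank, a majority cycle.

None — there is no Condorcet winner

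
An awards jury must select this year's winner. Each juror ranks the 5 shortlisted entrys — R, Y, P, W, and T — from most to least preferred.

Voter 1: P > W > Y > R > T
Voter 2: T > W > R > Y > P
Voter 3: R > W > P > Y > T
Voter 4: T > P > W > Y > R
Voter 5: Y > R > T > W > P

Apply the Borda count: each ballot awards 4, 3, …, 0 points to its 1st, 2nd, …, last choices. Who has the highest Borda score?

Borda scores:
  R: 1 + 2 + 4 + 0 + 3 = 10
  Y: 2 + 1 + 1 + 1 + 4 = 9
  P: 4 + 0 + 2 + 3 + 0 = 9
  W: 3 + 3 + 3 + 2 + 1 = 12
  T: 0 + 4 + 0 + 4 + 2 = 10
W has the highest total.

W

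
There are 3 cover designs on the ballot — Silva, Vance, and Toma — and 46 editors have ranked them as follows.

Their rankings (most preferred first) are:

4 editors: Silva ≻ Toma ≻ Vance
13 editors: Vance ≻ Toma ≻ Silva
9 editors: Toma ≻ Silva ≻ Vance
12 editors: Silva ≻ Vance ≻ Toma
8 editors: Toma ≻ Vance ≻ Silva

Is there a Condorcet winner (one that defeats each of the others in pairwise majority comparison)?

Head-to-head results (46 voters total):
Silva vs Vance: Silva wins 25–21.
Silva vs Toma: Toma wins 30–16.
Vance vs Toma: Vance wins 25–21.
No candidate beats all others: Silva beats Vance beats Toma beats Silva, a majority cycle.

No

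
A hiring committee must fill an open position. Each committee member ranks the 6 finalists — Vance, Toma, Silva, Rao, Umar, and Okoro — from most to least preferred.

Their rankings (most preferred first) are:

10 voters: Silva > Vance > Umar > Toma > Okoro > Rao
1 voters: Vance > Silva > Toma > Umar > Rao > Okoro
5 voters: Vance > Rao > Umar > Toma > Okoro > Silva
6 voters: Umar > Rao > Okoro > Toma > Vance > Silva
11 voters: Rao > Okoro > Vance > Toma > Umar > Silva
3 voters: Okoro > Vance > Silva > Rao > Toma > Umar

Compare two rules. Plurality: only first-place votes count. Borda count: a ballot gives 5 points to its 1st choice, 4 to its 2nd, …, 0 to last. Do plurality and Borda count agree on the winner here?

No

Plurality first-place counts: Vance 6, Toma 0, Silva 10, Rao 11, Umar 6, Okoro 3 → Rao.
Borda totals: Vance 121, Toma 70, Silva 63, Rao 106, Umar 88, Okoro 92 → Vance.
The two rules disagree: plurality picks Rao, Borda picks Vance.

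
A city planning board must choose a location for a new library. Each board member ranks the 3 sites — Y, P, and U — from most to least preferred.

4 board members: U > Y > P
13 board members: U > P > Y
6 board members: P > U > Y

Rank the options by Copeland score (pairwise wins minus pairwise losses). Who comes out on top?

Pairwise results:
  Y vs P: P wins 19–4.
  Y vs U: U wins 23–0.
  P vs U: U wins 17–6.
Copeland scores (wins − losses):
  Y: 0 − 2 = -2
  P: 1 − 1 = 0
  U: 2 − 0 = 2
U has the best Copeland score.

U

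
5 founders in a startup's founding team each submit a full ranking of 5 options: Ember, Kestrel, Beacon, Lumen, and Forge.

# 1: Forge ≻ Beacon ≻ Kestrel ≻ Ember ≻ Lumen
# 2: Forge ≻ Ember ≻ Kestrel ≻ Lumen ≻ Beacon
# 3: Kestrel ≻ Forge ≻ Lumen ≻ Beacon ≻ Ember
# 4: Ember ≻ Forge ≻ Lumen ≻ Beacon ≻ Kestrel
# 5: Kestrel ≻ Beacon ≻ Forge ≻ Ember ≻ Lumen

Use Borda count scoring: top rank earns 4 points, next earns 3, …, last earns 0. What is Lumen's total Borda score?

5

Borda scores:
  Ember: 1 + 3 + 0 + 4 + 1 = 9
  Kestrel: 2 + 2 + 4 + 0 + 4 = 12
  Beacon: 3 + 0 + 1 + 1 + 3 = 8
  Lumen: 0 + 1 + 2 + 2 + 0 = 5
  Forge: 4 + 4 + 3 + 3 + 2 = 16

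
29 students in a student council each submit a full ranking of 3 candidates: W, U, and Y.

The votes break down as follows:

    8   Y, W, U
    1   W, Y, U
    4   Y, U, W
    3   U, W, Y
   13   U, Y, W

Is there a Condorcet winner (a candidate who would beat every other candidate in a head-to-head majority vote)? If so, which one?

U

Head-to-head results (29 voters total):
W vs U: U wins 20–9.
W vs Y: Y wins 25–4.
U vs Y: U wins 16–13.
U beats each rival — W (20–9), Y (16–13) — so U is the Condorcet winner.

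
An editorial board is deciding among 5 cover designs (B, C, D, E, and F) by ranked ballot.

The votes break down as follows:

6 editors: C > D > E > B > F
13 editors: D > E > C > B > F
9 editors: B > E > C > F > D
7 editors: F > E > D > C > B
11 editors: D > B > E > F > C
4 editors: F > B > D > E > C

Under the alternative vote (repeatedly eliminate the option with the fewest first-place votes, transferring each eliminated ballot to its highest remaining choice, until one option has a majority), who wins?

D

Round 1: D 24, F 11, B 9, C 6, E 0. E has the fewest and is eliminated.
Round 2: D 24, F 11, B 9, C 6. C has the fewest and is eliminated.
Round 3: D 30, F 11, B 9. D has a majority.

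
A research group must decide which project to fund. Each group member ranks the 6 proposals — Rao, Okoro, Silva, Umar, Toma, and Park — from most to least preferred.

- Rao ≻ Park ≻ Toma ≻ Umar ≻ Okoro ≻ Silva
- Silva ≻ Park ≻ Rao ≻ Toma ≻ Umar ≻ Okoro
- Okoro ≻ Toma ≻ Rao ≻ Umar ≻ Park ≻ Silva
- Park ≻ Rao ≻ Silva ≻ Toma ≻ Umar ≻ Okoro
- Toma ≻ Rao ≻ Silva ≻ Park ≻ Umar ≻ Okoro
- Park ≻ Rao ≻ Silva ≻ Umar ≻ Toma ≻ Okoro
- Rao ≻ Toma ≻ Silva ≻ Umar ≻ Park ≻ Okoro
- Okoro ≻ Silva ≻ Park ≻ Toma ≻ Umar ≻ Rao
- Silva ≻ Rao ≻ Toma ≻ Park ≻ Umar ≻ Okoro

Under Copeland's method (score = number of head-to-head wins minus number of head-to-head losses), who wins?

Pairwise results:
  Rao vs Okoro: Rao wins 7–2.
  Rao vs Silva: Rao wins 6–3.
  Rao vs Umar: Rao wins 8–1.
  Rao vs Toma: Rao wins 6–3.
  Rao vs Park: Rao wins 5–4.
  Okoro vs Silva: Silva wins 6–3.
  Okoro vs Umar: Umar wins 7–2.
  Okoro vs Toma: Toma wins 7–2.
  Okoro vs Park: Park wins 7–2.
  Silva vs Umar: Silva wins 7–2.
  Silva vs Toma: Silva wins 5–4.
  Silva vs Park: Silva wins 5–4.
  Umar vs Toma: Toma wins 8–1.
  Umar vs Park: Park wins 7–2.
  Toma vs Park: Park wins 5–4.
Copeland scores (wins − losses):
  Rao: 5 − 0 = 5
  Okoro: 0 − 5 = -5
  Silva: 4 − 1 = 3
  Umar: 1 − 4 = -3
  Toma: 2 − 3 = -1
  Park: 3 − 2 = 1
Rao has the best Copeland score.

Rao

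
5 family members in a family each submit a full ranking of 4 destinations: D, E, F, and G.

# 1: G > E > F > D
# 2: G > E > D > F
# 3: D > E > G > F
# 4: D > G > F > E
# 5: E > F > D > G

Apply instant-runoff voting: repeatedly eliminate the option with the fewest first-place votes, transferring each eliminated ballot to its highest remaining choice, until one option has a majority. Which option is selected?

D

Round 1: D 2, G 2, E 1, F 0. F has the fewest and is eliminated.
Round 2: D 2, G 2, E 1. E has the fewest and is eliminated.
Round 3: D 3, G 2. D has a majority.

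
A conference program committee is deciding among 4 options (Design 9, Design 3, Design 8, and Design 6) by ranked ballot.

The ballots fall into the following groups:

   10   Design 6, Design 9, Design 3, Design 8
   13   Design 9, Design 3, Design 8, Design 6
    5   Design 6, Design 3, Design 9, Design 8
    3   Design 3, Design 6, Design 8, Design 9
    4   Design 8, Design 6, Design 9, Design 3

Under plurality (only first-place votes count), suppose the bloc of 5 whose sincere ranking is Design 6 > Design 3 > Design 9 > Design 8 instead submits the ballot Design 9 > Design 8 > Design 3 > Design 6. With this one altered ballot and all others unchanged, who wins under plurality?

First-place totals with the altered ballot: Design 9 18, Design 3 3, Design 8 4, Design 6 10.
The switch changes the winner from Design 6 to Design 9.

Design 9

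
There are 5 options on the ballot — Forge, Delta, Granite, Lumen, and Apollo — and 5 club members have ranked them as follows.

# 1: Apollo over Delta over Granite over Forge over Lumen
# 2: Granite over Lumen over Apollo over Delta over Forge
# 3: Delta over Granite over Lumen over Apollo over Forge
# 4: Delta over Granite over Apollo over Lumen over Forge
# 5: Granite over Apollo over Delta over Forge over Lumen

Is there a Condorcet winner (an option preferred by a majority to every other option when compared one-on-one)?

No

Head-to-head results (5 voters total):
Forge vs Delta: Delta wins 5–0.
Forge vs Granite: Granite wins 5–0.
Forge vs Lumen: Lumen wins 3–2.
Forge vs Apollo: Apollo wins 5–0.
Delta vs Granite: Delta wins 3–2.
Delta vs Lumen: Delta wins 4–1.
Delta vs Apollo: Apollo wins 3–2.
Granite vs Lumen: Granite wins 5–0.
Granite vs Apollo: Granite wins 4–1.
Lumen vs Apollo: Apollo wins 3–2.
No candidate beats all others: Delta beats Granite beats Apollo beats Delta, a majority cycle.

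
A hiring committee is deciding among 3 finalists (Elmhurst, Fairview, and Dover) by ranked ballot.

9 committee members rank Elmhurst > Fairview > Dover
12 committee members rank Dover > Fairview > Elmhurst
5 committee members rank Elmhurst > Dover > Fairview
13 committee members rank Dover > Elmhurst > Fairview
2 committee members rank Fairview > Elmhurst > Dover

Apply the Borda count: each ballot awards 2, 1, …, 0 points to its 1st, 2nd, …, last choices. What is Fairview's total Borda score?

25

Borda scores:
  Elmhurst: 9·2 + 12·0 + 5·2 + 13·1 + 2·1 = 43
  Fairview: 9·1 + 12·1 + 5·0 + 13·0 + 2·2 = 25
  Dover: 9·0 + 12·2 + 5·1 + 13·2 + 2·0 = 55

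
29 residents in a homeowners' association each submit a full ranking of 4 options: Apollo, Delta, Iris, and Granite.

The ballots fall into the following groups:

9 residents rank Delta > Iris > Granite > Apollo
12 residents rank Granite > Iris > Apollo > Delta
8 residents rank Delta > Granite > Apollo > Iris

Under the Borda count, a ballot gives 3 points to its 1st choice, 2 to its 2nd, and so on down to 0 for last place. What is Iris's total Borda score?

Borda scores:
  Apollo: 9·0 + 12·1 + 8·1 = 20
  Delta: 9·3 + 12·0 + 8·3 = 51
  Iris: 9·2 + 12·2 + 8·0 = 42
  Granite: 9·1 + 12·3 + 8·2 = 61

42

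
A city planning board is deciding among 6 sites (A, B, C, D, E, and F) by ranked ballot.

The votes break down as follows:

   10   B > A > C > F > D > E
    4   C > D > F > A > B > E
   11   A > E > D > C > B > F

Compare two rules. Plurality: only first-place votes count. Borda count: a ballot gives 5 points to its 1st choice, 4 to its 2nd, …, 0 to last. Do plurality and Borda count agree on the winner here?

Plurality first-place counts: A 11, B 10, C 4, D 0, E 0, F 0 → A.
Borda totals: A 103, B 65, C 72, D 59, E 44, F 32 → A.
The two rules agree on A.

Yes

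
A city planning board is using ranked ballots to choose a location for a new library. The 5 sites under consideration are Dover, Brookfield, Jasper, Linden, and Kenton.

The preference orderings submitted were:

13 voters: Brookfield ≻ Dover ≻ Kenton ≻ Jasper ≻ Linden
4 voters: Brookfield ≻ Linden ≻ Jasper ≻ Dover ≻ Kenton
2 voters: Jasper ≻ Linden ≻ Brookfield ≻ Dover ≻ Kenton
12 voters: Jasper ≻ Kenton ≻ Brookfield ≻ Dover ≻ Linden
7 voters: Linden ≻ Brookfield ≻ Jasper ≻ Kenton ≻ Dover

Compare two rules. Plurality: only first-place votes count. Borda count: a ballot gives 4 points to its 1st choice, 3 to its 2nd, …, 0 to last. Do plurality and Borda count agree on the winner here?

Plurality first-place counts: Dover 0, Brookfield 17, Jasper 14, Linden 7, Kenton 0 → Brookfield.
Borda totals: Dover 57, Brookfield 117, Jasper 91, Linden 46, Kenton 69 → Brookfield.
The two rules agree on Brookfield.

Yes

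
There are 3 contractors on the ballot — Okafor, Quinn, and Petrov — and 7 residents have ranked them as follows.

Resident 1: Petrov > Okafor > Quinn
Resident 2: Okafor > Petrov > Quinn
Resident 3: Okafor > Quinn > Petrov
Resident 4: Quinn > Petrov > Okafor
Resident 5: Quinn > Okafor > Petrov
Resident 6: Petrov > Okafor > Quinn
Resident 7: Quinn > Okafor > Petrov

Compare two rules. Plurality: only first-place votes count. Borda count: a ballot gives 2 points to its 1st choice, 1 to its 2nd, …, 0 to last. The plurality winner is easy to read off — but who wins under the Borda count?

Okafor

Plurality first-place counts: Okafor 2, Quinn 3, Petrov 2 → Quinn.
Borda totals: Okafor 8, Quinn 7, Petrov 6 → Okafor.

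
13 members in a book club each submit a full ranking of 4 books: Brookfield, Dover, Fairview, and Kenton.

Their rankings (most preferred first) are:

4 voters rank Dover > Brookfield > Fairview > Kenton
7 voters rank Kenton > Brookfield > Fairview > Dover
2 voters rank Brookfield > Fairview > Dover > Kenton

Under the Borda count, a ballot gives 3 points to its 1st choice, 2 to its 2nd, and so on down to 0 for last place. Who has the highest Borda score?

Brookfield

Borda scores:
  Brookfield: 4·2 + 7·2 + 2·3 = 28
  Dover: 4·3 + 7·0 + 2·1 = 14
  Fairview: 4·1 + 7·1 + 2·2 = 15
  Kenton: 4·0 + 7·3 + 2·0 = 21
Brookfield has the highest total.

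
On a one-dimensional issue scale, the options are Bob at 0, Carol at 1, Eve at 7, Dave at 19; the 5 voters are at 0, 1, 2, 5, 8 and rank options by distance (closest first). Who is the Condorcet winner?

With single-peaked preferences on a line, the Condorcet winner is the candidate closest to the median voter.
The median voter (position 2) is closest to Carol at 1.
Check: Carol vs Bob — voters closer to Carol: 4 of 5.

Carol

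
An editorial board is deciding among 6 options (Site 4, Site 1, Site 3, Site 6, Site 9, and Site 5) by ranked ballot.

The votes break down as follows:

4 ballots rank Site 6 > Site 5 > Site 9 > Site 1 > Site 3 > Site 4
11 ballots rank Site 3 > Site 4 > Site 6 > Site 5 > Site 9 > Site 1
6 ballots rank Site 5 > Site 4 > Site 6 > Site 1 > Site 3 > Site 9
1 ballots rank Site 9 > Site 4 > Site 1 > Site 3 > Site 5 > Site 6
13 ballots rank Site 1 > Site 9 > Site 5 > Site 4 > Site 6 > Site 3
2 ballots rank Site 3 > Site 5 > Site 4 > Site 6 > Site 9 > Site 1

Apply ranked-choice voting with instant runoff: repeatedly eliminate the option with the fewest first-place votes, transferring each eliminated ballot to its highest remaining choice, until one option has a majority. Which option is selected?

Site 1

Round 1: Site 1 13, Site 3 13, Site 5 6, Site 6 4, Site 9 1, Site 4 0. Site 4 has the fewest and is eliminated.
Round 2: Site 1 13, Site 3 13, Site 5 6, Site 6 4, Site 9 1. Site 9 has the fewest and is eliminated.
Round 3: Site 1 14, Site 3 13, Site 5 6, Site 6 4. Site 6 has the fewest and is eliminated.
Round 4: Site 1 14, Site 3 13, Site 5 10. Site 5 has the fewest and is eliminated.
Round 5: Site 1 24, Site 3 13. Site 1 has a majority.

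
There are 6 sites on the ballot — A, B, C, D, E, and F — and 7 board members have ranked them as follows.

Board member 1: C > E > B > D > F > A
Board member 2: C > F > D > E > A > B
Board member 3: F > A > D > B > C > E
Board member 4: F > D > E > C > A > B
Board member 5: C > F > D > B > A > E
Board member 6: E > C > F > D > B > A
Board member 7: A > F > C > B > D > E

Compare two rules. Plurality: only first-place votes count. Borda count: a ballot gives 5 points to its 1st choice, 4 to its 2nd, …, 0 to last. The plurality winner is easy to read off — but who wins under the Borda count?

Plurality first-place counts: A 1, B 0, C 3, D 0, E 1, F 2 → C.
Borda totals: A 12, B 10, C 25, D 18, E 14, F 26 → F.

F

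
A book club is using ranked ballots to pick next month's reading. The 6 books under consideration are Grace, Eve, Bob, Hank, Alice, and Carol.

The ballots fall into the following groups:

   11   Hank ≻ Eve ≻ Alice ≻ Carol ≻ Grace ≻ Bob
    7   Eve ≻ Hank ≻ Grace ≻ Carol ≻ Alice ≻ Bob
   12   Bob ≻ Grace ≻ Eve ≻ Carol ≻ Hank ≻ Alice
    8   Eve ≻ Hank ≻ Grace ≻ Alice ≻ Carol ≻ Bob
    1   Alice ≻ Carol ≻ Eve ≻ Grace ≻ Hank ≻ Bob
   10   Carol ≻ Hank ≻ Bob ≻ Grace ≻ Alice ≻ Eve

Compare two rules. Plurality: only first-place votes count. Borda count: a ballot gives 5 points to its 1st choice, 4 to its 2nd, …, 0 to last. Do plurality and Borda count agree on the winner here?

No

Plurality first-place counts: Grace 0, Eve 15, Bob 12, Hank 11, Alice 1, Carol 10 → Eve.
Borda totals: Grace 126, Eve 158, Bob 90, Hank 168, Alice 71, Carol 122 → Hank.
The two rules disagree: plurality picks Eve, Borda picks Hank.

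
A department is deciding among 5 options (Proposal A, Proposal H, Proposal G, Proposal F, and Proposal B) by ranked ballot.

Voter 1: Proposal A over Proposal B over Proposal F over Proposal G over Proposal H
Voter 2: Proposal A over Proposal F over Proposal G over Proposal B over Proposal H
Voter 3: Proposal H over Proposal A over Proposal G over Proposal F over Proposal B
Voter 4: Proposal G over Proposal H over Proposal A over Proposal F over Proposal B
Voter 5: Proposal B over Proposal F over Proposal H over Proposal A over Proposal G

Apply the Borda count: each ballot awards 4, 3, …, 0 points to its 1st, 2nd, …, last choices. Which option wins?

Borda scores:
  Proposal A: 4 + 4 + 3 + 2 + 1 = 14
  Proposal H: 0 + 0 + 4 + 3 + 2 = 9
  Proposal G: 1 + 2 + 2 + 4 + 0 = 9
  Proposal F: 2 + 3 + 1 + 1 + 3 = 10
  Proposal B: 3 + 1 + 0 + 0 + 4 = 8
Proposal A has the highest total.

Proposal A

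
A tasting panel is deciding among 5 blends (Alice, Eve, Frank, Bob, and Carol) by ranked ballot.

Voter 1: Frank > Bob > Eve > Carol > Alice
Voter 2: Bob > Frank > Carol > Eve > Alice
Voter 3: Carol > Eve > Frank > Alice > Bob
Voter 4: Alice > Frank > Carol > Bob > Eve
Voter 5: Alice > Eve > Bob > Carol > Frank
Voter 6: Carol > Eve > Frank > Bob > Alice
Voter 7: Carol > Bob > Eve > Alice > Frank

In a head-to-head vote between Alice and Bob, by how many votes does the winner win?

Ballots ranking Alice above Bob: 3.
Ballots ranking Bob above Alice: 4.
Bob wins 4–3, a margin of 1.

1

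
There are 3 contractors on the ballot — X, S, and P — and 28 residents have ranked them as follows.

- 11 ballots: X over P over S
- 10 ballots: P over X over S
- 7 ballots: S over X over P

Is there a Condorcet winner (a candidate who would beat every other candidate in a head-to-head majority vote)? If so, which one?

Head-to-head results (28 voters total):
X vs S: X wins 21–7.
X vs P: X wins 18–10.
S vs P: P wins 21–7.
X beats each rival — S (21–7), P (18–10) — so X is the Condorcet winner.

X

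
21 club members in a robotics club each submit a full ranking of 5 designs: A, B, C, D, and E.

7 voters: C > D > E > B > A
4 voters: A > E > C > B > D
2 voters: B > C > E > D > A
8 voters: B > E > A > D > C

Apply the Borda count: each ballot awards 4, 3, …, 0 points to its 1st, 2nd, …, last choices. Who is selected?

Borda scores:
  A: 7·0 + 4·4 + 2·0 + 8·2 = 32
  B: 7·1 + 4·1 + 2·4 + 8·4 = 51
  C: 7·4 + 4·2 + 2·3 + 8·0 = 42
  D: 7·3 + 4·0 + 2·1 + 8·1 = 31
  E: 7·2 + 4·3 + 2·2 + 8·3 = 54
E has the highest total.

E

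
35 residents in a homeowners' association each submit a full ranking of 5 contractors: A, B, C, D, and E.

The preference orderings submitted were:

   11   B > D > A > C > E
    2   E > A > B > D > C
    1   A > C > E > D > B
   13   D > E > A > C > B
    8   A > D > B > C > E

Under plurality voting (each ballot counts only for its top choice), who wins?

First-place vote totals:
  A: 9
  B: 11
  C: 0
  D: 13
  E: 2
D has the most first-place votes.

D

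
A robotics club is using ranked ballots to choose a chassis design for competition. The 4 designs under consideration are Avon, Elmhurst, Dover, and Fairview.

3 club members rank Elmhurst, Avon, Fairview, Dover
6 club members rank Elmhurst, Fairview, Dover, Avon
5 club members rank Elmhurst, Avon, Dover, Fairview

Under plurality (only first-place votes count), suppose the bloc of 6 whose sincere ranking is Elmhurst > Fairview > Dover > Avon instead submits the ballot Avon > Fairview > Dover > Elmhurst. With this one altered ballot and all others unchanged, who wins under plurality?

Elmhurst

First-place totals with the altered ballot: Avon 6, Elmhurst 8, Dover 0, Fairview 0.
The winner is unchanged: still Elmhurst.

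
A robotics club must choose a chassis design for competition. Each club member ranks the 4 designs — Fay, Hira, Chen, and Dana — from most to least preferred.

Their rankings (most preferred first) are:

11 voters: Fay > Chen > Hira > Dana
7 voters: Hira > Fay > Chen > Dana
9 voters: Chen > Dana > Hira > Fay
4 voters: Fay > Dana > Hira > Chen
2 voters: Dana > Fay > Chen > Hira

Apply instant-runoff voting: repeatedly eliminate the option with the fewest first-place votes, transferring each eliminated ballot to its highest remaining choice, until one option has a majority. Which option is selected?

Fay

Round 1: Fay 15, Chen 9, Hira 7, Dana 2. Dana has the fewest and is eliminated.
Round 2: Fay 17, Chen 9, Hira 7. Fay has a majority.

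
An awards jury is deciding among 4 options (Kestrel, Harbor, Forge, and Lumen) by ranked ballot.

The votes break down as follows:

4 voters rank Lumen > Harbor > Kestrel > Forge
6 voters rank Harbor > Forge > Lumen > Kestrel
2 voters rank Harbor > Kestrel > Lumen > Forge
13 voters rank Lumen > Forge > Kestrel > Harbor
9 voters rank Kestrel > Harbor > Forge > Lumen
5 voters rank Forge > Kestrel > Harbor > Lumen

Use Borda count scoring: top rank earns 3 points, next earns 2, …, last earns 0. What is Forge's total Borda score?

Borda scores:
  Kestrel: 4·1 + 6·0 + 2·2 + 13·1 + 9·3 + 5·2 = 58
  Harbor: 4·2 + 6·3 + 2·3 + 13·0 + 9·2 + 5·1 = 55
  Forge: 4·0 + 6·2 + 2·0 + 13·2 + 9·1 + 5·3 = 62
  Lumen: 4·3 + 6·1 + 2·1 + 13·3 + 9·0 + 5·0 = 59

62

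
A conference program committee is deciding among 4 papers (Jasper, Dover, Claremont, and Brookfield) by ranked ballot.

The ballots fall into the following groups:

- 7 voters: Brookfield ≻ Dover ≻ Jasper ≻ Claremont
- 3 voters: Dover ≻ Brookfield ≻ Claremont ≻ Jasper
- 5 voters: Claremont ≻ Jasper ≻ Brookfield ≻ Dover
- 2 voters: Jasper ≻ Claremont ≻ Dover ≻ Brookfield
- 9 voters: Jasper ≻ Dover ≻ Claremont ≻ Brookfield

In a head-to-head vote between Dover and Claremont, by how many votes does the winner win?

12

Ballots ranking Dover above Claremont: 7+3+9 = 19.
Ballots ranking Claremont above Dover: 5+2 = 7.
Dover wins 19–7, a margin of 12.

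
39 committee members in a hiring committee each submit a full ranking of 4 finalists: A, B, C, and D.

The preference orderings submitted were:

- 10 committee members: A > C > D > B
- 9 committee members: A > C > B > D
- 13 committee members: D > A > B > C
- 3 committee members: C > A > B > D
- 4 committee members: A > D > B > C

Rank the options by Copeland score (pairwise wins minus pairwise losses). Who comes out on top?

Pairwise results:
  A vs B: A wins 39–0.
  A vs C: A wins 36–3.
  A vs D: A wins 26–13.
  B vs C: C wins 22–17.
  B vs D: D wins 27–12.
  C vs D: C wins 22–17.
Copeland scores (wins − losses):
  A: 3 − 0 = 3
  B: 0 − 3 = -3
  C: 2 − 1 = 1
  D: 1 − 2 = -1
A has the best Copeland score.

A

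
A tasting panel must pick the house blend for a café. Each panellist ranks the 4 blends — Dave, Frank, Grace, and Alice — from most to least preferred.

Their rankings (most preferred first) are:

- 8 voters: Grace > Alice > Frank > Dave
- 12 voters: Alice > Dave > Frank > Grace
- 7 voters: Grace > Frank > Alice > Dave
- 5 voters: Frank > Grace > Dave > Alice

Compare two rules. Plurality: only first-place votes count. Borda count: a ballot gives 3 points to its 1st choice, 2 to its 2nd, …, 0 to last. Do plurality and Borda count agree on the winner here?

Plurality first-place counts: Dave 0, Frank 5, Grace 15, Alice 12 → Grace.
Borda totals: Dave 29, Frank 49, Grace 55, Alice 59 → Alice.
The two rules disagree: plurality picks Grace, Borda picks Alice.

No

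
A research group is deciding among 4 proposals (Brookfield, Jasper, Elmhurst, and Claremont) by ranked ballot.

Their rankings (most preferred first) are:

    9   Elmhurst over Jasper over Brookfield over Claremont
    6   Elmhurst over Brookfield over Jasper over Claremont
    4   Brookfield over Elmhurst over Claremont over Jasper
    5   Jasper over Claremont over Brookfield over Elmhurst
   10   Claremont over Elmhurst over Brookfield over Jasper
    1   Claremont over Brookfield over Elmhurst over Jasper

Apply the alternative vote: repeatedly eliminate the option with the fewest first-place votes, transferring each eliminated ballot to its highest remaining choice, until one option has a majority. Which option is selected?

Elmhurst

Round 1: Elmhurst 15, Claremont 11, Jasper 5, Brookfield 4. Brookfield has the fewest and is eliminated.
Round 2: Elmhurst 19, Claremont 11, Jasper 5. Elmhurst has a majority.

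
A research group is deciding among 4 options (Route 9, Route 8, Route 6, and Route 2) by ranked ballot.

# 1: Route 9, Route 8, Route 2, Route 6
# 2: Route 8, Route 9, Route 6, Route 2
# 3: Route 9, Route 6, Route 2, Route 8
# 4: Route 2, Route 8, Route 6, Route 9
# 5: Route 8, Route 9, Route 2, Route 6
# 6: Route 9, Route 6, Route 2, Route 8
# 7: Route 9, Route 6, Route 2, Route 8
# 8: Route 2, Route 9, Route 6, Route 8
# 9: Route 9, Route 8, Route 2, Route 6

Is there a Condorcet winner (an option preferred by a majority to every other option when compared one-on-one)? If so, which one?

Head-to-head results (9 voters total):
Route 9 vs Route 8: Route 9 wins 6–3.
Route 9 vs Route 6: Route 9 wins 8–1.
Route 9 vs Route 2: Route 9 wins 7–2.
Route 8 vs Route 6: Route 8 wins 5–4.
Route 8 vs Route 2: Route 2 wins 5–4.
Route 6 vs Route 2: Route 2 wins 5–4.
Route 9 beats each rival — Route 8 (6–3), Route 6 (8–1), Route 2 (7–2) — so Route 9 is the Condorcet winner.

Route 9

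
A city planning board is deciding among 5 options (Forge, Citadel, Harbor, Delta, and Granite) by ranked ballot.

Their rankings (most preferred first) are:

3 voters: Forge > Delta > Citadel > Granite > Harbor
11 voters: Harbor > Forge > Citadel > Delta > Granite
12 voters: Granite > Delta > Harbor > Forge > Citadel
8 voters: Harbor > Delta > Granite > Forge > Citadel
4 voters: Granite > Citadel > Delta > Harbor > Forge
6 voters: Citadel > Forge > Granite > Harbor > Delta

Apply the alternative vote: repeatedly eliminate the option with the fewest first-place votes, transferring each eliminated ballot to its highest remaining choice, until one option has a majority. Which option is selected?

Round 1: Harbor 19, Granite 16, Citadel 6, Forge 3, Delta 0. Delta has the fewest and is eliminated.
Round 2: Harbor 19, Granite 16, Citadel 6, Forge 3. Forge has the fewest and is eliminated.
Round 3: Harbor 19, Granite 16, Citadel 9. Citadel has the fewest and is eliminated.
Round 4: Granite 25, Harbor 19. Granite has a majority.

Granite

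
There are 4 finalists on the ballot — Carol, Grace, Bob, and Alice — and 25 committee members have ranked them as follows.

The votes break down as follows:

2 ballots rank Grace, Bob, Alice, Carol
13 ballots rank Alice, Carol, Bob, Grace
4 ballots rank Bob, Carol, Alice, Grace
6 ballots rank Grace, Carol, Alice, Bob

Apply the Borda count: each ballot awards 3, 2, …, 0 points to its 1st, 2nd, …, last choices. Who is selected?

Borda scores:
  Carol: 2·0 + 13·2 + 4·2 + 6·2 = 46
  Grace: 2·3 + 13·0 + 4·0 + 6·3 = 24
  Bob: 2·2 + 13·1 + 4·3 + 6·0 = 29
  Alice: 2·1 + 13·3 + 4·1 + 6·1 = 51
Alice has the highest total.

Alice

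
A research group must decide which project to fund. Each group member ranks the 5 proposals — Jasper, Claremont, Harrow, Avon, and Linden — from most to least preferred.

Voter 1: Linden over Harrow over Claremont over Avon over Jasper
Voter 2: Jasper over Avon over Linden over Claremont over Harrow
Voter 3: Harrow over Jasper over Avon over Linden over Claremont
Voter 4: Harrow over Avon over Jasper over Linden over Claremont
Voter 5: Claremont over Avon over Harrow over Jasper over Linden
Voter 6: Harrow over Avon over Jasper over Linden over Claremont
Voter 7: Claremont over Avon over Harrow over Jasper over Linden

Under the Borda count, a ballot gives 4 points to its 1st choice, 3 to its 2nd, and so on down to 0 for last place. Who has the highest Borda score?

Harrow

Borda scores:
  Jasper: 0 + 4 + 3 + 2 + 1 + 2 + 1 = 13
  Claremont: 2 + 1 + 0 + 0 + 4 + 0 + 4 = 11
  Harrow: 3 + 0 + 4 + 4 + 2 + 4 + 2 = 19
  Avon: 1 + 3 + 2 + 3 + 3 + 3 + 3 = 18
  Linden: 4 + 2 + 1 + 1 + 0 + 1 + 0 = 9
Harrow has the highest total.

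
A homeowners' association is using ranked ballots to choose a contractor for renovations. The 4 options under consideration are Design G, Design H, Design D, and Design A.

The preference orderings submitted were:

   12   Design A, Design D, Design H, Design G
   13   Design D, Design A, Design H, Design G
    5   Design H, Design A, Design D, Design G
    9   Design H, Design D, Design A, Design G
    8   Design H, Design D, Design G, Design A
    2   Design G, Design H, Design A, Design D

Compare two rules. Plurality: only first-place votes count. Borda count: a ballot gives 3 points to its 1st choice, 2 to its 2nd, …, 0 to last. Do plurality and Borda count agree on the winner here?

No

Plurality first-place counts: Design G 2, Design H 22, Design D 13, Design A 12 → Design H.
Borda totals: Design G 14, Design H 95, Design D 102, Design A 83 → Design D.
The two rules disagree: plurality picks Design H, Borda picks Design D.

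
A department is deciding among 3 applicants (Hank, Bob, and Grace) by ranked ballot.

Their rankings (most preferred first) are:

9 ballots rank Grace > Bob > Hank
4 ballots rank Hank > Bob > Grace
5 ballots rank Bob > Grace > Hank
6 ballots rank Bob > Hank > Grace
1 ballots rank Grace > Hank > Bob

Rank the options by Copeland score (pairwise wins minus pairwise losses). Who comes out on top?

Bob

Pairwise results:
  Hank vs Bob: Bob wins 20–5.
  Hank vs Grace: Grace wins 15–10.
  Bob vs Grace: Bob wins 15–10.
Copeland scores (wins − losses):
  Hank: 0 − 2 = -2
  Bob: 2 − 0 = 2
  Grace: 1 − 1 = 0
Bob has the best Copeland score.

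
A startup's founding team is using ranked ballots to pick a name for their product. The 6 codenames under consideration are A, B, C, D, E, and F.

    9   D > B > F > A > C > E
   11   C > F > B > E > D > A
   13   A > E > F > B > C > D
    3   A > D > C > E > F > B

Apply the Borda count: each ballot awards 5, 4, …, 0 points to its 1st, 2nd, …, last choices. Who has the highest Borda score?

F

Borda scores:
  A: 9·2 + 11·0 + 13·5 + 3·5 = 98
  B: 9·4 + 11·3 + 13·2 + 3·0 = 95
  C: 9·1 + 11·5 + 13·1 + 3·3 = 86
  D: 9·5 + 11·1 + 13·0 + 3·4 = 68
  E: 9·0 + 11·2 + 13·4 + 3·2 = 80
  F: 9·3 + 11·4 + 13·3 + 3·1 = 113
F has the highest total.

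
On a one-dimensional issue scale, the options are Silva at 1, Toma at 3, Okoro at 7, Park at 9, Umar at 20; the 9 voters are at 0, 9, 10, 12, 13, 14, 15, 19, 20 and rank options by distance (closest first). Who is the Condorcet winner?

With single-peaked preferences on a line, the Condorcet winner is the candidate closest to the median voter.
The median voter (position 13) is closest to Park at 9.
Check: Park vs Toma — voters closer to Park: 8 of 9.

Park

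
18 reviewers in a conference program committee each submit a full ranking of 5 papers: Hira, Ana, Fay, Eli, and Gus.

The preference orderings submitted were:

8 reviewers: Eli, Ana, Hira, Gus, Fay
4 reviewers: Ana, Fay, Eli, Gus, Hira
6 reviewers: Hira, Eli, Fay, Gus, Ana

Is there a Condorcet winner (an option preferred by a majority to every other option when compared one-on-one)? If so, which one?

Eli

Head-to-head results (18 voters total):
Hira vs Ana: Ana wins 12–6.
Hira vs Fay: Hira wins 14–4.
Hira vs Eli: Eli wins 12–6.
Hira vs Gus: Hira wins 14–4.
Ana vs Fay: Ana wins 12–6.
Ana vs Eli: Eli wins 14–4.
Ana vs Gus: Ana wins 12–6.
Fay vs Eli: Eli wins 14–4.
Fay vs Gus: Fay wins 10–8.
Eli vs Gus: Eli wins 18–0.
Eli beats each rival — Hira (12–6), Ana (14–4), Fay (14–4), Gus (18–0) — so Eli is the Condorcet winner.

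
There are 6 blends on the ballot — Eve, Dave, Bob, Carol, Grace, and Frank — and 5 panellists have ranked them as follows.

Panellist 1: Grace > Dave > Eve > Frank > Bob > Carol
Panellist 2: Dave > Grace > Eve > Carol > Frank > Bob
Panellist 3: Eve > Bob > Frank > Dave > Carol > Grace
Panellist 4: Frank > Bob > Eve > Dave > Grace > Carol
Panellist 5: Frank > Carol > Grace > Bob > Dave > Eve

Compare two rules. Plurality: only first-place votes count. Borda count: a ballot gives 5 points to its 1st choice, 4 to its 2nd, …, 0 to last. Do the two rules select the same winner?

Plurality first-place counts: Eve 1, Dave 1, Bob 0, Carol 0, Grace 1, Frank 2 → Frank.
Borda totals: Eve 14, Dave 14, Bob 11, Carol 7, Grace 13, Frank 16 → Frank.
The two rules agree on Frank.

Yes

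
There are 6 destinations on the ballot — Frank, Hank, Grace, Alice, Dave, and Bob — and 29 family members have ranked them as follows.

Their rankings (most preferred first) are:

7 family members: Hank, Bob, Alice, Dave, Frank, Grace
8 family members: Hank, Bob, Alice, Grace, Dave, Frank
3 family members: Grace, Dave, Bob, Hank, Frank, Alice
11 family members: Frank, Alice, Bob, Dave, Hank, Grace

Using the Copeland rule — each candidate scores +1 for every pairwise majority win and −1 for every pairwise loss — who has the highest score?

Pairwise results:
  Frank vs Hank: Hank wins 18–11.
  Frank vs Grace: Frank wins 18–11.
  Frank vs Alice: Alice wins 15–14.
  Frank vs Dave: Dave wins 18–11.
  Frank vs Bob: Bob wins 18–11.
  Hank vs Grace: Hank wins 26–3.
  Hank vs Alice: Hank wins 18–11.
  Hank vs Dave: Hank wins 15–14.
  Hank vs Bob: Hank wins 15–14.
  Grace vs Alice: Alice wins 26–3.
  Grace vs Dave: Dave wins 18–11.
  Grace vs Bob: Bob wins 26–3.
  Alice vs Dave: Alice wins 26–3.
  Alice vs Bob: Bob wins 18–11.
  Dave vs Bob: Bob wins 26–3.
Copeland scores (wins − losses):
  Frank: 1 − 4 = -3
  Hank: 5 − 0 = 5
  Grace: 0 − 5 = -5
  Alice: 3 − 2 = 1
  Dave: 2 − 3 = -1
  Bob: 4 − 1 = 3
Hank has the best Copeland score.

Hank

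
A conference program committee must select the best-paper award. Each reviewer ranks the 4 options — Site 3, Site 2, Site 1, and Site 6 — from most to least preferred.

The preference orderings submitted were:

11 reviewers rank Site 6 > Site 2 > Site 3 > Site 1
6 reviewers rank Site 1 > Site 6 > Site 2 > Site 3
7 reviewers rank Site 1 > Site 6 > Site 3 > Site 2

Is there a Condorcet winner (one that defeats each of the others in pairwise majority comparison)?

Yes

Head-to-head results (24 voters total):
Site 3 vs Site 2: Site 2 wins 17–7.
Site 3 vs Site 1: Site 1 wins 13–11.
Site 3 vs Site 6: Site 6 wins 24–0.
Site 2 vs Site 1: Site 1 wins 13–11.
Site 2 vs Site 6: Site 6 wins 24–0.
Site 1 vs Site 6: Site 1 wins 13–11.
Site 1 beats each rival — Site 3 (13–11), Site 2 (13–11), Site 6 (13–11) — so Site 1 is the Condorcet winner.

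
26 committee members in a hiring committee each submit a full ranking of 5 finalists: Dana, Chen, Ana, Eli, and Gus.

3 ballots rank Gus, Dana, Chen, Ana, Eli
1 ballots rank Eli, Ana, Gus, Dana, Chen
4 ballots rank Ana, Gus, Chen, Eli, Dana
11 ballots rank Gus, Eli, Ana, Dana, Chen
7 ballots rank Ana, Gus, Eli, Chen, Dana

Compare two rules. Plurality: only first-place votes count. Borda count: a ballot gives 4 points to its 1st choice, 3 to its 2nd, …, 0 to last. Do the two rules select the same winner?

Yes

Plurality first-place counts: Dana 0, Chen 0, Ana 11, Eli 1, Gus 14 → Gus.
Borda totals: Dana 21, Chen 21, Ana 72, Eli 55, Gus 91 → Gus.
The two rules agree on Gus.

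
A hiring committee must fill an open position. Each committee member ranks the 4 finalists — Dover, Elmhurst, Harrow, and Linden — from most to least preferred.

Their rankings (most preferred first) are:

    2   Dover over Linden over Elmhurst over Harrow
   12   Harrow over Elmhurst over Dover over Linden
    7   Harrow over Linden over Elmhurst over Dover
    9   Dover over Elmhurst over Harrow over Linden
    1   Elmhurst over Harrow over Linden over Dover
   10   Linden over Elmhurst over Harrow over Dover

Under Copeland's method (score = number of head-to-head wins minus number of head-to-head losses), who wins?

Elmhurst

Pairwise results:
  Dover vs Elmhurst: Elmhurst wins 30–11.
  Dover vs Harrow: Harrow wins 30–11.
  Dover vs Linden: Dover wins 23–18.
  Elmhurst vs Harrow: Elmhurst wins 22–19.
  Elmhurst vs Linden: Elmhurst wins 22–19.
  Harrow vs Linden: Harrow wins 29–12.
Copeland scores (wins − losses):
  Dover: 1 − 2 = -1
  Elmhurst: 3 − 0 = 3
  Harrow: 2 − 1 = 1
  Linden: 0 − 3 = -3
Elmhurst has the best Copeland score.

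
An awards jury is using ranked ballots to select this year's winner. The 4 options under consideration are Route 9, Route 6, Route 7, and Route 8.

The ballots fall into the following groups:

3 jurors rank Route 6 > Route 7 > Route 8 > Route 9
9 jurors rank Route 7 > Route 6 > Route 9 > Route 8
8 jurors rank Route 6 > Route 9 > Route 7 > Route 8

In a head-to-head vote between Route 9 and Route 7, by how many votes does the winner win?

Ballots ranking Route 9 above Route 7: 8.
Ballots ranking Route 7 above Route 9: 3+9 = 12.
Route 7 wins 12–8, a margin of 4.

4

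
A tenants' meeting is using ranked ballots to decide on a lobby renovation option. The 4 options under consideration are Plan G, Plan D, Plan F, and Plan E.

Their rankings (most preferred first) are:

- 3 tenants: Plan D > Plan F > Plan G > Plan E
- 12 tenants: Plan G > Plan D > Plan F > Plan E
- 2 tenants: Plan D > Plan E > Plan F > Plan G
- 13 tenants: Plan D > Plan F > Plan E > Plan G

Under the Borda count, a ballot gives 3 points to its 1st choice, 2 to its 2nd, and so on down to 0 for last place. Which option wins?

Borda scores:
  Plan G: 3·1 + 12·3 + 2·0 + 13·0 = 39
  Plan D: 3·3 + 12·2 + 2·3 + 13·3 = 78
  Plan F: 3·2 + 12·1 + 2·1 + 13·2 = 46
  Plan E: 3·0 + 12·0 + 2·2 + 13·1 = 17
Plan D has the highest total.

Plan D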